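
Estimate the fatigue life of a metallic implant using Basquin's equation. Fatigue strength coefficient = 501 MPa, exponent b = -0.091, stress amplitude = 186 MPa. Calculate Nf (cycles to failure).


sigma_a = sigma_f' * (2Nf)^b
2Nf = (sigma_a/sigma_f')^(1/b)
2Nf = (186/501)^(1/-0.091)
2Nf = 53560.393
Nf = 2.678e+04


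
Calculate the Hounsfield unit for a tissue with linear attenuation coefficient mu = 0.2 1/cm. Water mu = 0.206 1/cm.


HU = ((mu_tissue - mu_water) / mu_water) * 1000
HU = ((0.2 - 0.206) / 0.206) * 1000
HU = -29.13


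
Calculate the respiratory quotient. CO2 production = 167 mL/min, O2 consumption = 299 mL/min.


RQ = VCO2 / VO2
RQ = 167 / 299
RQ = 0.5585


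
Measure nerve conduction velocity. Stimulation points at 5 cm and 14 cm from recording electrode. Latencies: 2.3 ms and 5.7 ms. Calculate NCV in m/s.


Distance = (14 - 5) / 100 = 0.09 m
dt = (5.7 - 2.3) / 1000 = 0.0034 s
NCV = dist / dt = 26.47 m/s


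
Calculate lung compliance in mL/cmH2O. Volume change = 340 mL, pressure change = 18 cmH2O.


C = dV / dP
C = 340 / 18
C = 18.89 mL/cmH2O


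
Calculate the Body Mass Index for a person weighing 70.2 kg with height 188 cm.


BMI = weight / height^2
height = 188 cm = 1.88 m
BMI = 70.2 / 1.88^2
BMI = 19.86 kg/m^2


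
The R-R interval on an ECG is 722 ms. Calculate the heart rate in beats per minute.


HR = 60 / RR_interval(s)
RR = 722 ms = 0.722 s
HR = 60 / 0.722 = 83.1 bpm


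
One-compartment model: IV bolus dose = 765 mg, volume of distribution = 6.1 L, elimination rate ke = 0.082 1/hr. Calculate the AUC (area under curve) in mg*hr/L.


C0 = Dose/Vd = 765/6.1 = 125.41 mg/L
AUC = C0/ke = 125.41/0.082
AUC = 1529 mg*hr/L


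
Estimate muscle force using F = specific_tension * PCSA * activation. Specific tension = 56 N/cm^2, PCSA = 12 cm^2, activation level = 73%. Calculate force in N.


F = sigma * PCSA * activation
F = 56 * 12 * 0.73
F = 490.6 N


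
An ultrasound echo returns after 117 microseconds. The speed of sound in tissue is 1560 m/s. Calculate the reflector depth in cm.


depth = c * t / 2
t = 117 us = 1.1700e-04 s
depth = 1560 * 1.1700e-04 / 2
depth = 0.09126 m = 9.126 cm


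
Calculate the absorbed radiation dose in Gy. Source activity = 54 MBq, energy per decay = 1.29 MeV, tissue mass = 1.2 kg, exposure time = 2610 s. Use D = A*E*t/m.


A = 54 MBq = 5.4000e+07 Bq
E = 1.29 MeV = 2.06658e-13 J
D = A*E*t/m = 5.4000e+07*2.06658e-13*2610/1.2
D = 0.02427 Gy


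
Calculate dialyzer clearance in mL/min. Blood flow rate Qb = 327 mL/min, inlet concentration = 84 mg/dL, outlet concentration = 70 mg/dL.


K = Qb * (Cb_in - Cb_out) / Cb_in
K = 327 * (84 - 70) / 84
K = 54.5 mL/min


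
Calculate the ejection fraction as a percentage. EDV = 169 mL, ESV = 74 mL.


SV = EDV - ESV = 169 - 74 = 95 mL
EF = SV/EDV * 100 = 95/169 * 100
EF = 56.21%


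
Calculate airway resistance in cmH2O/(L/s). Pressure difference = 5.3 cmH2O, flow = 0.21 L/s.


R = dP / flow
R = 5.3 / 0.21
R = 25.24 cmH2O/(L/s)


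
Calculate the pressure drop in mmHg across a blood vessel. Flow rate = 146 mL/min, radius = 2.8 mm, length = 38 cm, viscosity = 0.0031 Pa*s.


dP = 8*mu*L*Q / (pi*r^4)
Q = 146 mL/min = 2.43333e-06 m^3/s
dP = 118.756 Pa = 118.756 / 133.322 mmHg = 0.8907 mmHg


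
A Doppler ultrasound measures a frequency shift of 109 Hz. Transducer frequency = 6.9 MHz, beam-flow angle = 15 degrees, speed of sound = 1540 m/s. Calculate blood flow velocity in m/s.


v = fd * c / (2 * f0 * cos(theta))
v = 109 * 1540 / (2 * 6.9000e+06 * cos(15))
v = 0.01259 m/s


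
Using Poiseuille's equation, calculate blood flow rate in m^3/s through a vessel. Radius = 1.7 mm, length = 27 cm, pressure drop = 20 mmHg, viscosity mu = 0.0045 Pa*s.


Q = pi*r^4*dP / (8*mu*L)
r = 0.0017 m, L = 0.27 m
dP = 20 mmHg = 2666.44 Pa
Q = 7.1980e-06 m^3/s


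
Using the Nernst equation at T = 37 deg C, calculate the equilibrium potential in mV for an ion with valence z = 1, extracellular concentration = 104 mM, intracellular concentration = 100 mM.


E = (RT/(zF)) * ln(C_out/C_in)
T = 37 + 273.15 = 310.15 K
E = (8.314 * 310.15 / (1 * 96485)) * ln(104/100)
E = 1.048 mV


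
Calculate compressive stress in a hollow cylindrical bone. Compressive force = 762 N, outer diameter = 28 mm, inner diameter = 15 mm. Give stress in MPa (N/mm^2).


A = pi*(r_o^2 - r_i^2)
r_o = 14 mm, r_i = 7.5 mm
A = 439.038 mm^2
sigma = F/A = 762 / 439.038
sigma = 1.736 MPa


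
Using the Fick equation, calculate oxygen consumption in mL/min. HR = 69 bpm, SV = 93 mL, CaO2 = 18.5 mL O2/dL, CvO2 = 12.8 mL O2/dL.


CO = HR*SV = 69*93/1000 = 6.417 L/min
a-v O2 diff = 18.5 - 12.8 = 5.7 mL/dL
VO2 = CO * (CaO2-CvO2) * 10 dL/L
VO2 = 6.417 * 5.7 * 10
VO2 = 365.8 mL/min


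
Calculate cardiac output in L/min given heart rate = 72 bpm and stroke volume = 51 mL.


CO = HR * SV
CO = 72 * 51 / 1000
CO = 3.672 L/min


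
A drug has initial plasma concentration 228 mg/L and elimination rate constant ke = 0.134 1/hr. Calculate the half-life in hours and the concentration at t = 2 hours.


t_half = ln(2) / ke = 0.693147 / 0.134 = 5.173 hr
C(t) = C0 * exp(-ke*t) = 228 * exp(-0.134*2)
C(2) = 174.4 mg/L


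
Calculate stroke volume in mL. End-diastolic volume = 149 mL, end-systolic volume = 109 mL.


SV = EDV - ESV
SV = 149 - 109
SV = 40 mL


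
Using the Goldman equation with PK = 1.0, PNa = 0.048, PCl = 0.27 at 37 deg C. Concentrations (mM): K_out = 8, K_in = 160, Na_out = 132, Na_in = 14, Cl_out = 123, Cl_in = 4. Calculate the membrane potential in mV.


Vm = (RT/F)*ln((PK*Ko + PNa*Nao + PCl*Cli)/(PK*Ki + PNa*Nai + PCl*Clo))
Numer = 15.416, Denom = 193.882
Vm = -67.66 mV


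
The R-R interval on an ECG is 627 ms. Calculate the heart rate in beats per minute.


HR = 60 / RR_interval(s)
RR = 627 ms = 0.627 s
HR = 60 / 0.627 = 95.69 bpm


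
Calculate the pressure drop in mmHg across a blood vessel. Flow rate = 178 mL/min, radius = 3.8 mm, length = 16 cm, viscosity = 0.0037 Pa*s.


dP = 8*mu*L*Q / (pi*r^4)
Q = 178 mL/min = 2.96667e-06 m^3/s
dP = 21.4485 Pa = 21.4485 / 133.322 mmHg = 0.1609 mmHg


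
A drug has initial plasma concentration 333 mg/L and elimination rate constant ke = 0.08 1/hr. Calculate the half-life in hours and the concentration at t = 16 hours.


t_half = ln(2) / ke = 0.693147 / 0.08 = 8.664 hr
C(t) = C0 * exp(-ke*t) = 333 * exp(-0.08*16)
C(16) = 92.59 mg/L


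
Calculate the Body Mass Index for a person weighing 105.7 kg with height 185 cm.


BMI = weight / height^2
height = 185 cm = 1.85 m
BMI = 105.7 / 1.85^2
BMI = 30.88 kg/m^2


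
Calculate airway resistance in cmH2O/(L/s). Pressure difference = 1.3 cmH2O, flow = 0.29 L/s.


R = dP / flow
R = 1.3 / 0.29
R = 4.483 cmH2O/(L/s)


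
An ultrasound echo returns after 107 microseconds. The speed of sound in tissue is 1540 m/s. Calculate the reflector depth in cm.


depth = c * t / 2
t = 107 us = 1.0700e-04 s
depth = 1540 * 1.0700e-04 / 2
depth = 0.08239 m = 8.239 cm


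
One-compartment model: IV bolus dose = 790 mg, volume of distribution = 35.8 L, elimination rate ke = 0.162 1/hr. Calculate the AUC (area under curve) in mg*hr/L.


C0 = Dose/Vd = 790/35.8 = 22.067 mg/L
AUC = C0/ke = 22.067/0.162
AUC = 136.2 mg*hr/L


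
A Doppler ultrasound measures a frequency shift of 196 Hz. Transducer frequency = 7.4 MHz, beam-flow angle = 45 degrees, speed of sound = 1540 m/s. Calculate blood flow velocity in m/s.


v = fd * c / (2 * f0 * cos(theta))
v = 196 * 1540 / (2 * 7.4000e+06 * cos(45))
v = 0.02884 m/s


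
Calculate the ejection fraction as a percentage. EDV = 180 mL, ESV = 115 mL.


SV = EDV - ESV = 180 - 115 = 65 mL
EF = SV/EDV * 100 = 65/180 * 100
EF = 36.11%


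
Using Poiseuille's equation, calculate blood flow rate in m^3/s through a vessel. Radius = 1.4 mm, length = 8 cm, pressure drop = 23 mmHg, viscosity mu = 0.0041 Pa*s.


Q = pi*r^4*dP / (8*mu*L)
r = 0.0014 m, L = 0.08 m
dP = 23 mmHg = 3066.406 Pa
Q = 1.4104e-05 m^3/s


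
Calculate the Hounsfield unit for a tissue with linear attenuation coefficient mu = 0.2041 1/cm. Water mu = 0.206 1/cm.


HU = ((mu_tissue - mu_water) / mu_water) * 1000
HU = ((0.2041 - 0.206) / 0.206) * 1000
HU = -9.223


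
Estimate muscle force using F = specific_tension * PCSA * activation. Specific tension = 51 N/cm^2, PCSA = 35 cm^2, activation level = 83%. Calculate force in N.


F = sigma * PCSA * activation
F = 51 * 35 * 0.83
F = 1482 N


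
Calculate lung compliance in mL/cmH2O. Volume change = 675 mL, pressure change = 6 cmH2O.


C = dV / dP
C = 675 / 6
C = 112.5 mL/cmH2O


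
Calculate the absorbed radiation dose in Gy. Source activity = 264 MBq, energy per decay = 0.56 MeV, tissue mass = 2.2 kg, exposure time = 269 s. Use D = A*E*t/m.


A = 264 MBq = 2.6400e+08 Bq
E = 0.56 MeV = 8.9712e-14 J
D = A*E*t/m = 2.6400e+08*8.9712e-14*269/2.2
D = 0.002896 Gy


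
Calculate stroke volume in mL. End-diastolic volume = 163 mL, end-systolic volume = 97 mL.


SV = EDV - ESV
SV = 163 - 97
SV = 66 mL


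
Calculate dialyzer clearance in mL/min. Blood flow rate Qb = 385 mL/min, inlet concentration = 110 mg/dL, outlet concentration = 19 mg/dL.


K = Qb * (Cb_in - Cb_out) / Cb_in
K = 385 * (110 - 19) / 110
K = 318.5 mL/min


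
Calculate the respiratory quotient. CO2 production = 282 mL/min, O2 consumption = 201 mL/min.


RQ = VCO2 / VO2
RQ = 282 / 201
RQ = 1.403


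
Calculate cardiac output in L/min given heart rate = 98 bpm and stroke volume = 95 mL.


CO = HR * SV
CO = 98 * 95 / 1000
CO = 9.31 L/min


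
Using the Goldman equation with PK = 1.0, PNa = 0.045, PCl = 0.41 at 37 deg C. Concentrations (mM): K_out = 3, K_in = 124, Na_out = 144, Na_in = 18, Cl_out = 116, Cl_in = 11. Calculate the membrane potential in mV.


Vm = (RT/F)*ln((PK*Ko + PNa*Nao + PCl*Cli)/(PK*Ki + PNa*Nai + PCl*Clo))
Numer = 13.99, Denom = 172.37
Vm = -67.12 mV


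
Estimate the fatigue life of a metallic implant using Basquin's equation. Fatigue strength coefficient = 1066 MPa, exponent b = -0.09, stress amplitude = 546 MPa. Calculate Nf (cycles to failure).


sigma_a = sigma_f' * (2Nf)^b
2Nf = (sigma_a/sigma_f')^(1/b)
2Nf = (546/1066)^(1/-0.09)
2Nf = 1692.3693
Nf = 846.2


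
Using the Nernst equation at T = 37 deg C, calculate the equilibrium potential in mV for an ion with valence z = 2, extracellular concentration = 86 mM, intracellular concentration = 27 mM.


E = (RT/(zF)) * ln(C_out/C_in)
T = 37 + 273.15 = 310.15 K
E = (8.314 * 310.15 / (2 * 96485)) * ln(86/27)
E = 15.48 mV


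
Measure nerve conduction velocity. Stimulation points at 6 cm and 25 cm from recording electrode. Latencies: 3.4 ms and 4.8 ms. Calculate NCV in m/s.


Distance = (25 - 6) / 100 = 0.19 m
dt = (4.8 - 3.4) / 1000 = 0.0014 s
NCV = dist / dt = 135.7 m/s


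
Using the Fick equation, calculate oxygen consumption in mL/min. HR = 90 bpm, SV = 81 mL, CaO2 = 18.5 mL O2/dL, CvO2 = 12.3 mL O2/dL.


CO = HR*SV = 90*81/1000 = 7.29 L/min
a-v O2 diff = 18.5 - 12.3 = 6.2 mL/dL
VO2 = CO * (CaO2-CvO2) * 10 dL/L
VO2 = 7.29 * 6.2 * 10
VO2 = 452 mL/min


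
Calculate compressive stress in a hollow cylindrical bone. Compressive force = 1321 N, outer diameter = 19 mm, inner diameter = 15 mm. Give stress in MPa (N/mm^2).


A = pi*(r_o^2 - r_i^2)
r_o = 9.5 mm, r_i = 7.5 mm
A = 106.814 mm^2
sigma = F/A = 1321 / 106.814
sigma = 12.37 MPa


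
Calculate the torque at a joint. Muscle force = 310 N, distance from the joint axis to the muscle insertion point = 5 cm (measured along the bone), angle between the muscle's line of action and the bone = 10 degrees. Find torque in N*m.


Torque = F * d * sin(theta)   (moment arm = d*sin(theta))
d = 5 cm = 0.05 m
Torque = 310 * 0.05 * sin(10)
Torque = 2.692 N*m


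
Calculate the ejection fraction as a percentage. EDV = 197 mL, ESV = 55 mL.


SV = EDV - ESV = 197 - 55 = 142 mL
EF = SV/EDV * 100 = 142/197 * 100
EF = 72.08%


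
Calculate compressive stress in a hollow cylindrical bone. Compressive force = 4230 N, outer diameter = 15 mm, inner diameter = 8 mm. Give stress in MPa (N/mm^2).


A = pi*(r_o^2 - r_i^2)
r_o = 7.5 mm, r_i = 4 mm
A = 126.449 mm^2
sigma = F/A = 4230 / 126.449
sigma = 33.45 MPa


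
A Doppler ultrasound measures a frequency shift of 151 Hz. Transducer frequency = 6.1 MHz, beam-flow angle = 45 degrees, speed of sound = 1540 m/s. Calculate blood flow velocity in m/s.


v = fd * c / (2 * f0 * cos(theta))
v = 151 * 1540 / (2 * 6.1000e+06 * cos(45))
v = 0.02696 m/s


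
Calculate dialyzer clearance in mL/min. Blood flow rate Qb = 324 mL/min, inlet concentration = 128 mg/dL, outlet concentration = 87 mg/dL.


K = Qb * (Cb_in - Cb_out) / Cb_in
K = 324 * (128 - 87) / 128
K = 103.8 mL/min


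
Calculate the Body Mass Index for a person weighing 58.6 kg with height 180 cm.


BMI = weight / height^2
height = 180 cm = 1.8 m
BMI = 58.6 / 1.8^2
BMI = 18.09 kg/m^2


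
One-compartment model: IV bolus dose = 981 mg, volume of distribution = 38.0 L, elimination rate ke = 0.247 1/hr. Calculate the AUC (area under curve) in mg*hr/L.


C0 = Dose/Vd = 981/38.0 = 25.8158 mg/L
AUC = C0/ke = 25.8158/0.247
AUC = 104.5 mg*hr/L


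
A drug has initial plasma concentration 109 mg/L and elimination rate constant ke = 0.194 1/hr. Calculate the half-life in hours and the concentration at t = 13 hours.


t_half = ln(2) / ke = 0.693147 / 0.194 = 3.573 hr
C(t) = C0 * exp(-ke*t) = 109 * exp(-0.194*13)
C(13) = 8.753 mg/L


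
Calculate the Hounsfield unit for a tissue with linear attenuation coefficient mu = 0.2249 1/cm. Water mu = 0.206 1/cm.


HU = ((mu_tissue - mu_water) / mu_water) * 1000
HU = ((0.2249 - 0.206) / 0.206) * 1000
HU = 91.75


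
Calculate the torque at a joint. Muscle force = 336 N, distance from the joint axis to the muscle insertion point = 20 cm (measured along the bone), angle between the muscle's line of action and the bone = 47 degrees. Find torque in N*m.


Torque = F * d * sin(theta)   (moment arm = d*sin(theta))
d = 20 cm = 0.2 m
Torque = 336 * 0.2 * sin(47)
Torque = 49.15 N*m


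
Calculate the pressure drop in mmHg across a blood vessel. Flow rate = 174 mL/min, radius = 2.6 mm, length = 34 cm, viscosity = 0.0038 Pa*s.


dP = 8*mu*L*Q / (pi*r^4)
Q = 174 mL/min = 2.9e-06 m^3/s
dP = 208.789 Pa = 208.789 / 133.322 mmHg = 1.566 mmHg


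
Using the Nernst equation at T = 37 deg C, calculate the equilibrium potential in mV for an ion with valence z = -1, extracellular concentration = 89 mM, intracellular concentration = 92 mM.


E = (RT/(zF)) * ln(C_out/C_in)
T = 37 + 273.15 = 310.15 K
E = (8.314 * 310.15 / (-1 * 96485)) * ln(89/92)
E = 0.886 mV


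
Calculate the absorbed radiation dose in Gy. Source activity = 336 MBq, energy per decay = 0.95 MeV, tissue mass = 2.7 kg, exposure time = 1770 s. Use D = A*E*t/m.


A = 336 MBq = 3.3600e+08 Bq
E = 0.95 MeV = 1.5219e-13 J
D = A*E*t/m = 3.3600e+08*1.5219e-13*1770/2.7
D = 0.03352 Gy


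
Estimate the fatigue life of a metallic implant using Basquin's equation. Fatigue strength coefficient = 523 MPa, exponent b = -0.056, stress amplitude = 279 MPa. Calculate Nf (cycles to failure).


sigma_a = sigma_f' * (2Nf)^b
2Nf = (sigma_a/sigma_f')^(1/b)
2Nf = (279/523)^(1/-0.056)
2Nf = 74673.995
Nf = 3.734e+04


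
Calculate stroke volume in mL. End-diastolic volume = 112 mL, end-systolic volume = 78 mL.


SV = EDV - ESV
SV = 112 - 78
SV = 34 mL


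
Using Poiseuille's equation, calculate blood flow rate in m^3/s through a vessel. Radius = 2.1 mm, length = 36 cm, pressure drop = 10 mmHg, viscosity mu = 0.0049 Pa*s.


Q = pi*r^4*dP / (8*mu*L)
r = 0.0021 m, L = 0.36 m
dP = 10 mmHg = 1333.22 Pa
Q = 5.7722e-06 m^3/s


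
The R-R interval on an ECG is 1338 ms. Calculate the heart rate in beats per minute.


HR = 60 / RR_interval(s)
RR = 1338 ms = 1.338 s
HR = 60 / 1.338 = 44.84 bpm


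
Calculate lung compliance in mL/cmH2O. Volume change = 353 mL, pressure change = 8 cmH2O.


C = dV / dP
C = 353 / 8
C = 44.12 mL/cmH2O


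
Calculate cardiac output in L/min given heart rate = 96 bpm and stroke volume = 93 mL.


CO = HR * SV
CO = 96 * 93 / 1000
CO = 8.928 L/min


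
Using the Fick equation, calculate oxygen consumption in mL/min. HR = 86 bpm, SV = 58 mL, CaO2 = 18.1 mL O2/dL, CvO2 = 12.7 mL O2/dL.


CO = HR*SV = 86*58/1000 = 4.988 L/min
a-v O2 diff = 18.1 - 12.7 = 5.4 mL/dL
VO2 = CO * (CaO2-CvO2) * 10 dL/L
VO2 = 4.988 * 5.4 * 10
VO2 = 269.4 mL/min


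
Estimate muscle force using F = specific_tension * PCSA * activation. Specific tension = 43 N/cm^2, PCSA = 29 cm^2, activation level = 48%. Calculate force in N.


F = sigma * PCSA * activation
F = 43 * 29 * 0.48
F = 598.6 N


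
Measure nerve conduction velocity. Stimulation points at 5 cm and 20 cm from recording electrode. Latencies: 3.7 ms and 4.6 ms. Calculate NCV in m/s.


Distance = (20 - 5) / 100 = 0.15 m
dt = (4.6 - 3.7) / 1000 = 9.0000e-04 s
NCV = dist / dt = 166.7 m/s


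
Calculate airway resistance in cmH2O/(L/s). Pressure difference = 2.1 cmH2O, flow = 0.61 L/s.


R = dP / flow
R = 2.1 / 0.61
R = 3.443 cmH2O/(L/s)


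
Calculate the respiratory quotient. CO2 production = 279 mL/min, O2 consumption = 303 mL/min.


RQ = VCO2 / VO2
RQ = 279 / 303
RQ = 0.9208


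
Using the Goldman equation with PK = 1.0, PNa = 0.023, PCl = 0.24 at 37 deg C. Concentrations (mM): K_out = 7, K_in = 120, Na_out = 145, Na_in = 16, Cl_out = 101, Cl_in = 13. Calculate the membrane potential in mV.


Vm = (RT/F)*ln((PK*Ko + PNa*Nao + PCl*Cli)/(PK*Ki + PNa*Nai + PCl*Clo))
Numer = 13.455, Denom = 144.608
Vm = -63.46 mV


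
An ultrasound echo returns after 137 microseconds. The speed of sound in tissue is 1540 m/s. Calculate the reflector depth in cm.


depth = c * t / 2
t = 137 us = 1.3700e-04 s
depth = 1540 * 1.3700e-04 / 2
depth = 0.10549 m = 10.549 cm


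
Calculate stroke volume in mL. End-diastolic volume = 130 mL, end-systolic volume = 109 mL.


SV = EDV - ESV
SV = 130 - 109
SV = 21 mL


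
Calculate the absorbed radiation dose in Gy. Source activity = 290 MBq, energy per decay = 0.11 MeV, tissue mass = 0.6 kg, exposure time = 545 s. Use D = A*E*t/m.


A = 290 MBq = 2.9000e+08 Bq
E = 0.11 MeV = 1.7622e-14 J
D = A*E*t/m = 2.9000e+08*1.7622e-14*545/0.6
D = 0.004642 Gy


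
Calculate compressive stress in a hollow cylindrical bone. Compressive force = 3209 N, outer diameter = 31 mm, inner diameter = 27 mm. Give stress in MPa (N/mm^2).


A = pi*(r_o^2 - r_i^2)
r_o = 15.5 mm, r_i = 13.5 mm
A = 182.212 mm^2
sigma = F/A = 3209 / 182.212
sigma = 17.61 MPa


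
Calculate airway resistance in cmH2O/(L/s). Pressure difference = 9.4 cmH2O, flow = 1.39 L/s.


R = dP / flow
R = 9.4 / 1.39
R = 6.763 cmH2O/(L/s)


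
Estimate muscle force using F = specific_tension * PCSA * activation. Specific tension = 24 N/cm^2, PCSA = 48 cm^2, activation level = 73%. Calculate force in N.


F = sigma * PCSA * activation
F = 24 * 48 * 0.73
F = 841 N


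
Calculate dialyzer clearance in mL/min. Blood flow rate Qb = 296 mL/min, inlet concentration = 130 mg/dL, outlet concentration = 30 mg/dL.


K = Qb * (Cb_in - Cb_out) / Cb_in
K = 296 * (130 - 30) / 130
K = 227.7 mL/min


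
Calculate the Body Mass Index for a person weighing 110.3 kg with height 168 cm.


BMI = weight / height^2
height = 168 cm = 1.68 m
BMI = 110.3 / 1.68^2
BMI = 39.08 kg/m^2


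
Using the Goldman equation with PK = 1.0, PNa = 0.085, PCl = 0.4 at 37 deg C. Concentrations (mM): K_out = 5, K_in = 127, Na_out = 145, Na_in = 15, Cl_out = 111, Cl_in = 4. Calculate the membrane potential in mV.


Vm = (RT/F)*ln((PK*Ko + PNa*Nao + PCl*Cli)/(PK*Ki + PNa*Nai + PCl*Clo))
Numer = 18.925, Denom = 172.675
Vm = -59.09 mV


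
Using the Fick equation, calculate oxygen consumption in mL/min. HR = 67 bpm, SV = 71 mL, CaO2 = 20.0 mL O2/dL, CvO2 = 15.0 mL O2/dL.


CO = HR*SV = 67*71/1000 = 4.757 L/min
a-v O2 diff = 20.0 - 15.0 = 5 mL/dL
VO2 = CO * (CaO2-CvO2) * 10 dL/L
VO2 = 4.757 * 5 * 10
VO2 = 237.8 mL/min


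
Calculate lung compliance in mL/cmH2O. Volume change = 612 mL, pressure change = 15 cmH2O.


C = dV / dP
C = 612 / 15
C = 40.8 mL/cmH2O


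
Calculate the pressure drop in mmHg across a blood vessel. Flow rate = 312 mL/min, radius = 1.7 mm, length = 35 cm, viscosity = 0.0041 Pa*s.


dP = 8*mu*L*Q / (pi*r^4)
Q = 312 mL/min = 5.2e-06 m^3/s
dP = 2275.1 Pa = 2275.1 / 133.322 mmHg = 17.06 mmHg


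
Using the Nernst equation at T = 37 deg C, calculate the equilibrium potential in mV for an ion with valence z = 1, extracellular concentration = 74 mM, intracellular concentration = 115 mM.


E = (RT/(zF)) * ln(C_out/C_in)
T = 37 + 273.15 = 310.15 K
E = (8.314 * 310.15 / (1 * 96485)) * ln(74/115)
E = -11.78 mV


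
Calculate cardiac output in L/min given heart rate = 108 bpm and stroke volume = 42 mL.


CO = HR * SV
CO = 108 * 42 / 1000
CO = 4.536 L/min


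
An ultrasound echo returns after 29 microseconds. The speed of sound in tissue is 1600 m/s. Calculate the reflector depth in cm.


depth = c * t / 2
t = 29 us = 2.9000e-05 s
depth = 1600 * 2.9000e-05 / 2
depth = 0.0232 m = 2.32 cm


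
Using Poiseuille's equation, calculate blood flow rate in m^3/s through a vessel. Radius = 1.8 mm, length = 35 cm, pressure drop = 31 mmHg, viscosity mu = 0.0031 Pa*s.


Q = pi*r^4*dP / (8*mu*L)
r = 0.0018 m, L = 0.35 m
dP = 31 mmHg = 4132.982 Pa
Q = 1.5703e-05 m^3/s


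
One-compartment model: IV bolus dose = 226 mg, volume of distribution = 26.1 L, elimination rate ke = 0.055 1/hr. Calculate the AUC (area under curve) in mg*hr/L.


C0 = Dose/Vd = 226/26.1 = 8.659 mg/L
AUC = C0/ke = 8.659/0.055
AUC = 157.4 mg*hr/L


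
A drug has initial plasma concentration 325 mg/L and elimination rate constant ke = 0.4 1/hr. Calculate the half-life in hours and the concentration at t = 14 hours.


t_half = ln(2) / ke = 0.693147 / 0.4 = 1.733 hr
C(t) = C0 * exp(-ke*t) = 325 * exp(-0.4*14)
C(14) = 1.202 mg/L


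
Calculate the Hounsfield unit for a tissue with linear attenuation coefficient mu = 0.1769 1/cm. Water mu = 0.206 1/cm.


HU = ((mu_tissue - mu_water) / mu_water) * 1000
HU = ((0.1769 - 0.206) / 0.206) * 1000
HU = -141.3


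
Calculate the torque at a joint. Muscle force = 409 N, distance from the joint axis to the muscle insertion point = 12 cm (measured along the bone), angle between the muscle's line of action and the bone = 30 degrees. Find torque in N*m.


Torque = F * d * sin(theta)   (moment arm = d*sin(theta))
d = 12 cm = 0.12 m
Torque = 409 * 0.12 * sin(30)
Torque = 24.54 N*m


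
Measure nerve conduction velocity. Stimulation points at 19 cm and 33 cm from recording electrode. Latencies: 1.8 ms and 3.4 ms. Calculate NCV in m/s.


Distance = (33 - 19) / 100 = 0.14 m
dt = (3.4 - 1.8) / 1000 = 0.0016 s
NCV = dist / dt = 87.5 m/s


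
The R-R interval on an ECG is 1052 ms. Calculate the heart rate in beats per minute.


HR = 60 / RR_interval(s)
RR = 1052 ms = 1.052 s
HR = 60 / 1.052 = 57.03 bpm


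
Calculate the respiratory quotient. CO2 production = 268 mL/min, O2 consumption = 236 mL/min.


RQ = VCO2 / VO2
RQ = 268 / 236
RQ = 1.136


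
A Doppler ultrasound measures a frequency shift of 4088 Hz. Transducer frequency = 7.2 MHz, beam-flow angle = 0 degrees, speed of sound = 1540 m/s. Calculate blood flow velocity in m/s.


v = fd * c / (2 * f0 * cos(theta))
v = 4088 * 1540 / (2 * 7.2000e+06 * cos(0))
v = 0.4372 m/s


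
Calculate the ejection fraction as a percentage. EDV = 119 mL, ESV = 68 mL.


SV = EDV - ESV = 119 - 68 = 51 mL
EF = SV/EDV * 100 = 51/119 * 100
EF = 42.86%


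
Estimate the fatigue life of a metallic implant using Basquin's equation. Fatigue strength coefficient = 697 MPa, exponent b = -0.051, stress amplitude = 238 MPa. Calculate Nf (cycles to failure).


sigma_a = sigma_f' * (2Nf)^b
2Nf = (sigma_a/sigma_f')^(1/b)
2Nf = (238/697)^(1/-0.051)
2Nf = 1.4129088e+09
Nf = 7.0645e+08


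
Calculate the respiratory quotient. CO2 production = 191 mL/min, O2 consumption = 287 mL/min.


RQ = VCO2 / VO2
RQ = 191 / 287
RQ = 0.6655


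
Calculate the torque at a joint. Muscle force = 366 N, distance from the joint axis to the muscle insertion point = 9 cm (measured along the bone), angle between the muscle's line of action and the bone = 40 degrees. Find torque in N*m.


Torque = F * d * sin(theta)   (moment arm = d*sin(theta))
d = 9 cm = 0.09 m
Torque = 366 * 0.09 * sin(40)
Torque = 21.17 N*m


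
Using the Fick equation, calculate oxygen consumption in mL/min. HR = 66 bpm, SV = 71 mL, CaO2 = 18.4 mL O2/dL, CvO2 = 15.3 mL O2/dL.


CO = HR*SV = 66*71/1000 = 4.686 L/min
a-v O2 diff = 18.4 - 15.3 = 3.1 mL/dL
VO2 = CO * (CaO2-CvO2) * 10 dL/L
VO2 = 4.686 * 3.1 * 10
VO2 = 145.3 mL/min


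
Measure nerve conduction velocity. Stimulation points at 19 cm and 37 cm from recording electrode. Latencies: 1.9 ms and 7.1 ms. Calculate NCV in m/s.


Distance = (37 - 19) / 100 = 0.18 m
dt = (7.1 - 1.9) / 1000 = 0.0052 s
NCV = dist / dt = 34.62 m/s


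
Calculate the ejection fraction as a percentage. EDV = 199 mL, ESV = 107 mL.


SV = EDV - ESV = 199 - 107 = 92 mL
EF = SV/EDV * 100 = 92/199 * 100
EF = 46.23%


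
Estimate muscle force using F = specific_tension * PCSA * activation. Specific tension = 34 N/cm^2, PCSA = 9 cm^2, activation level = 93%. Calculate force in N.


F = sigma * PCSA * activation
F = 34 * 9 * 0.93
F = 284.6 N


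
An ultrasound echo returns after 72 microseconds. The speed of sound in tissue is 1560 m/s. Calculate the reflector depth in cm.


depth = c * t / 2
t = 72 us = 7.2000e-05 s
depth = 1560 * 7.2000e-05 / 2
depth = 0.05616 m = 5.616 cm


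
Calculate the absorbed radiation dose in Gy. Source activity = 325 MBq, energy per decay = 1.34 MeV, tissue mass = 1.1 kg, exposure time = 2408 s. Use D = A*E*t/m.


A = 325 MBq = 3.2500e+08 Bq
E = 1.34 MeV = 2.14668e-13 J
D = A*E*t/m = 3.2500e+08*2.14668e-13*2408/1.1
D = 0.1527 Gy


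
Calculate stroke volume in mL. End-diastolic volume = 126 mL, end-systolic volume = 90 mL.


SV = EDV - ESV
SV = 126 - 90
SV = 36 mL


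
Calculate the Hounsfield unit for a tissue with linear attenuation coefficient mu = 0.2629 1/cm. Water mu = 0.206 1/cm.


HU = ((mu_tissue - mu_water) / mu_water) * 1000
HU = ((0.2629 - 0.206) / 0.206) * 1000
HU = 276.2


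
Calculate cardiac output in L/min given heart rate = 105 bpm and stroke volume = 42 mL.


CO = HR * SV
CO = 105 * 42 / 1000
CO = 4.41 L/min


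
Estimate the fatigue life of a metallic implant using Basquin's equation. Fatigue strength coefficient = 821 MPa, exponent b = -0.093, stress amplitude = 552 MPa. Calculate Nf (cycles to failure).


sigma_a = sigma_f' * (2Nf)^b
2Nf = (sigma_a/sigma_f')^(1/b)
2Nf = (552/821)^(1/-0.093)
2Nf = 71.417938
Nf = 35.71


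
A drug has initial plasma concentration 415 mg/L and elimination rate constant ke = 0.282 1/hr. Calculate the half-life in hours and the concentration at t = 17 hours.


t_half = ln(2) / ke = 0.693147 / 0.282 = 2.458 hr
C(t) = C0 * exp(-ke*t) = 415 * exp(-0.282*17)
C(17) = 3.436 mg/L


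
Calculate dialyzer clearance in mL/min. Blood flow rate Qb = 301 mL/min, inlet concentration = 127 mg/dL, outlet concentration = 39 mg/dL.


K = Qb * (Cb_in - Cb_out) / Cb_in
K = 301 * (127 - 39) / 127
K = 208.6 mL/min


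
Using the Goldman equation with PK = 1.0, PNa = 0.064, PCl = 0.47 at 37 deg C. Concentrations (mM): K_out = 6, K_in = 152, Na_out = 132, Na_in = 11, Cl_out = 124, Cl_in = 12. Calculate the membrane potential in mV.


Vm = (RT/F)*ln((PK*Ko + PNa*Nao + PCl*Cli)/(PK*Ki + PNa*Nai + PCl*Clo))
Numer = 20.088, Denom = 210.984
Vm = -62.85 mV


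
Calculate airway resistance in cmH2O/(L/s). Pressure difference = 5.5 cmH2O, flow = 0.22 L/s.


R = dP / flow
R = 5.5 / 0.22
R = 25 cmH2O/(L/s)


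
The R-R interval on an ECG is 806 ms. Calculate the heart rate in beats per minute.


HR = 60 / RR_interval(s)
RR = 806 ms = 0.806 s
HR = 60 / 0.806 = 74.44 bpm


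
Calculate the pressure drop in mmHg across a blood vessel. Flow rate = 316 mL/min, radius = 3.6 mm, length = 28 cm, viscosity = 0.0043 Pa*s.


dP = 8*mu*L*Q / (pi*r^4)
Q = 316 mL/min = 5.26667e-06 m^3/s
dP = 96.1375 Pa = 96.1375 / 133.322 mmHg = 0.7211 mmHg


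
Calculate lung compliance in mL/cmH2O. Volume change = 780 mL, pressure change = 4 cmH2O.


C = dV / dP
C = 780 / 4
C = 195 mL/cmH2O


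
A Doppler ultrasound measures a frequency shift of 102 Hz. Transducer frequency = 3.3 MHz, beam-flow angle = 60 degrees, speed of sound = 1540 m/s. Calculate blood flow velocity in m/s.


v = fd * c / (2 * f0 * cos(theta))
v = 102 * 1540 / (2 * 3.3000e+06 * cos(60))
v = 0.0476 m/s


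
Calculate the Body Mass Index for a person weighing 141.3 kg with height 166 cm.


BMI = weight / height^2
height = 166 cm = 1.66 m
BMI = 141.3 / 1.66^2
BMI = 51.28 kg/m^2


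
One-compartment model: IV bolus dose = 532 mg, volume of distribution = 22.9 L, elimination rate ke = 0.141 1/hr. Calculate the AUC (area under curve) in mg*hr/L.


C0 = Dose/Vd = 532/22.9 = 23.2314 mg/L
AUC = C0/ke = 23.2314/0.141
AUC = 164.8 mg*hr/L


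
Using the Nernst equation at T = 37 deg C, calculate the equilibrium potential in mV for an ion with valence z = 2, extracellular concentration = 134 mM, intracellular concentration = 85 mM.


E = (RT/(zF)) * ln(C_out/C_in)
T = 37 + 273.15 = 310.15 K
E = (8.314 * 310.15 / (2 * 96485)) * ln(134/85)
E = 6.083 mV


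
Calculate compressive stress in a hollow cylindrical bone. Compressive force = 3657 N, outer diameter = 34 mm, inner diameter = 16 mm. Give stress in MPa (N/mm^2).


A = pi*(r_o^2 - r_i^2)
r_o = 17 mm, r_i = 8 mm
A = 706.858 mm^2
sigma = F/A = 3657 / 706.858
sigma = 5.174 MPa


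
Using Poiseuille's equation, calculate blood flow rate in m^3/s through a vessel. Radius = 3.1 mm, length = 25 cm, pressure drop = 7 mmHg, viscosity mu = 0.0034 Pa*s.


Q = pi*r^4*dP / (8*mu*L)
r = 0.0031 m, L = 0.25 m
dP = 7 mmHg = 933.254 Pa
Q = 3.9819e-05 m^3/s


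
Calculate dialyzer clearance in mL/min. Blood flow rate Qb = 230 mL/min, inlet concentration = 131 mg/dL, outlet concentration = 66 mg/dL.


K = Qb * (Cb_in - Cb_out) / Cb_in
K = 230 * (131 - 66) / 131
K = 114.1 mL/min


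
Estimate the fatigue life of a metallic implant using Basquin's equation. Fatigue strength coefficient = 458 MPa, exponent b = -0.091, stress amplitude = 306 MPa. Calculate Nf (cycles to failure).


sigma_a = sigma_f' * (2Nf)^b
2Nf = (sigma_a/sigma_f')^(1/b)
2Nf = (306/458)^(1/-0.091)
2Nf = 84.073651
Nf = 42.04


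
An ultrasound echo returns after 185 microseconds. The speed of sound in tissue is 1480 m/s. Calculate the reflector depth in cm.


depth = c * t / 2
t = 185 us = 1.8500e-04 s
depth = 1480 * 1.8500e-04 / 2
depth = 0.1369 m = 13.69 cm


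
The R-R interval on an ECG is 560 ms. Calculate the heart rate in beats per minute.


HR = 60 / RR_interval(s)
RR = 560 ms = 0.56 s
HR = 60 / 0.56 = 107.1 bpm


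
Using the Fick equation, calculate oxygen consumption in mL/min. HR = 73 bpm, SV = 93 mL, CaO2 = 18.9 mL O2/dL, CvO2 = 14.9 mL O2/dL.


CO = HR*SV = 73*93/1000 = 6.789 L/min
a-v O2 diff = 18.9 - 14.9 = 4 mL/dL
VO2 = CO * (CaO2-CvO2) * 10 dL/L
VO2 = 6.789 * 4 * 10
VO2 = 271.6 mL/min


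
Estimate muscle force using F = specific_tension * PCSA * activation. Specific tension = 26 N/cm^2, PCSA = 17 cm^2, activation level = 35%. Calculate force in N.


F = sigma * PCSA * activation
F = 26 * 17 * 0.35
F = 154.7 N


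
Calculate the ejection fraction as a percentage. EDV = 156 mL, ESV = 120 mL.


SV = EDV - ESV = 156 - 120 = 36 mL
EF = SV/EDV * 100 = 36/156 * 100
EF = 23.08%


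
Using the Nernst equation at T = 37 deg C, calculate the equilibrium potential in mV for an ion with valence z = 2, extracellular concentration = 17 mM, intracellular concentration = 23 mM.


E = (RT/(zF)) * ln(C_out/C_in)
T = 37 + 273.15 = 310.15 K
E = (8.314 * 310.15 / (2 * 96485)) * ln(17/23)
E = -4.039 mV


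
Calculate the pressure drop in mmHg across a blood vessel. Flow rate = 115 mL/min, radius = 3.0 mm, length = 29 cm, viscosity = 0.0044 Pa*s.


dP = 8*mu*L*Q / (pi*r^4)
Q = 115 mL/min = 1.91667e-06 m^3/s
dP = 76.887 Pa = 76.887 / 133.322 mmHg = 0.5767 mmHg


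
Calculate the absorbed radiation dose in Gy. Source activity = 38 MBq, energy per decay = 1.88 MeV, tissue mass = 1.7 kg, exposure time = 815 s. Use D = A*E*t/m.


A = 38 MBq = 3.8000e+07 Bq
E = 1.88 MeV = 3.01176e-13 J
D = A*E*t/m = 3.8000e+07*3.01176e-13*815/1.7
D = 0.005487 Gy


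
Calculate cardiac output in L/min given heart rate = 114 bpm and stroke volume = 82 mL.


CO = HR * SV
CO = 114 * 82 / 1000
CO = 9.348 L/min


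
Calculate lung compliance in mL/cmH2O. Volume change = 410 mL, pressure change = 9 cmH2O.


C = dV / dP
C = 410 / 9
C = 45.56 mL/cmH2O


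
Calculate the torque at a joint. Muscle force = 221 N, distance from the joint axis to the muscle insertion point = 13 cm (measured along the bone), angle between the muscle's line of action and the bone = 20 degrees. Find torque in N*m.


Torque = F * d * sin(theta)   (moment arm = d*sin(theta))
d = 13 cm = 0.13 m
Torque = 221 * 0.13 * sin(20)
Torque = 9.826 N*m


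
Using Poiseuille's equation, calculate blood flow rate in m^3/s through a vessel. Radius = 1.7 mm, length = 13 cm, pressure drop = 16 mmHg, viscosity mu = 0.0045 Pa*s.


Q = pi*r^4*dP / (8*mu*L)
r = 0.0017 m, L = 0.13 m
dP = 16 mmHg = 2133.152 Pa
Q = 1.1960e-05 m^3/s


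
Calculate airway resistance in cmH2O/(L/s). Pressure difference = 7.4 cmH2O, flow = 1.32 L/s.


R = dP / flow
R = 7.4 / 1.32
R = 5.606 cmH2O/(L/s)


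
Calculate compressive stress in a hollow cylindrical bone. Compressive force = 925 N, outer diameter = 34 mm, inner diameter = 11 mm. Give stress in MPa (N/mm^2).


A = pi*(r_o^2 - r_i^2)
r_o = 17 mm, r_i = 5.5 mm
A = 812.887 mm^2
sigma = F/A = 925 / 812.887
sigma = 1.138 MPa


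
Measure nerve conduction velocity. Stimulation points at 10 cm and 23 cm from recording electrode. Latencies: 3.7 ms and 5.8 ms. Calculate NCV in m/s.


Distance = (23 - 10) / 100 = 0.13 m
dt = (5.8 - 3.7) / 1000 = 0.0021 s
NCV = dist / dt = 61.9 m/s


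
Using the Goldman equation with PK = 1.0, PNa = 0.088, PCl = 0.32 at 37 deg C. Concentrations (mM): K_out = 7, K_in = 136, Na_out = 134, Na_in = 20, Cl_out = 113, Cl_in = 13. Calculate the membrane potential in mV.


Vm = (RT/F)*ln((PK*Ko + PNa*Nao + PCl*Cli)/(PK*Ki + PNa*Nai + PCl*Clo))
Numer = 22.952, Denom = 173.92
Vm = -54.12 mV


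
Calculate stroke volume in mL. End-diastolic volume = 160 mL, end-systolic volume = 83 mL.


SV = EDV - ESV
SV = 160 - 83
SV = 77 mL


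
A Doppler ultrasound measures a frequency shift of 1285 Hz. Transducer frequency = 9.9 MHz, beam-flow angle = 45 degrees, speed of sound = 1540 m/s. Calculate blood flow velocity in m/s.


v = fd * c / (2 * f0 * cos(theta))
v = 1285 * 1540 / (2 * 9.9000e+06 * cos(45))
v = 0.1413 m/s


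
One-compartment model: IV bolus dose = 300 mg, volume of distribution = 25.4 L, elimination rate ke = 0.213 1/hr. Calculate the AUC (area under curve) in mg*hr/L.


C0 = Dose/Vd = 300/25.4 = 11.811 mg/L
AUC = C0/ke = 11.811/0.213
AUC = 55.45 mg*hr/L


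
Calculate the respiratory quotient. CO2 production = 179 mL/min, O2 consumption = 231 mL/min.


RQ = VCO2 / VO2
RQ = 179 / 231
RQ = 0.7749


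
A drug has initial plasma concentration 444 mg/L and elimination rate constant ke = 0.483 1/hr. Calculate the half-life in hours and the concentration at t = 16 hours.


t_half = ln(2) / ke = 0.693147 / 0.483 = 1.435 hr
C(t) = C0 * exp(-ke*t) = 444 * exp(-0.483*16)
C(16) = 0.1955 mg/L


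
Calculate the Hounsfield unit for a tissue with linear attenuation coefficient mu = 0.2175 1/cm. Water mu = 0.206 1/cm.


HU = ((mu_tissue - mu_water) / mu_water) * 1000
HU = ((0.2175 - 0.206) / 0.206) * 1000
HU = 55.83


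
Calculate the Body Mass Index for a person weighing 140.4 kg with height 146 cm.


BMI = weight / height^2
height = 146 cm = 1.46 m
BMI = 140.4 / 1.46^2
BMI = 65.87 kg/m^2


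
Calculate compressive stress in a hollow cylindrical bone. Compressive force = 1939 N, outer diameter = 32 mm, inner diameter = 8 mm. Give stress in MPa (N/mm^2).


A = pi*(r_o^2 - r_i^2)
r_o = 16 mm, r_i = 4 mm
A = 753.982 mm^2
sigma = F/A = 1939 / 753.982
sigma = 2.572 MPa


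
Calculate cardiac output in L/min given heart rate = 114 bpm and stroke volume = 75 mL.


CO = HR * SV
CO = 114 * 75 / 1000
CO = 8.55 L/min


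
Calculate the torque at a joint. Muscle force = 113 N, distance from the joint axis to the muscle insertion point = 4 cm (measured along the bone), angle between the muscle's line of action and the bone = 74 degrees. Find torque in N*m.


Torque = F * d * sin(theta)   (moment arm = d*sin(theta))
d = 4 cm = 0.04 m
Torque = 113 * 0.04 * sin(74)
Torque = 4.345 N*m


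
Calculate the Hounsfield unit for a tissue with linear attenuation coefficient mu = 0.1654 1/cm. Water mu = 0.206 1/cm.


HU = ((mu_tissue - mu_water) / mu_water) * 1000
HU = ((0.1654 - 0.206) / 0.206) * 1000
HU = -197.1


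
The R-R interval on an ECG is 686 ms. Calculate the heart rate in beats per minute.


HR = 60 / RR_interval(s)
RR = 686 ms = 0.686 s
HR = 60 / 0.686 = 87.46 bpm


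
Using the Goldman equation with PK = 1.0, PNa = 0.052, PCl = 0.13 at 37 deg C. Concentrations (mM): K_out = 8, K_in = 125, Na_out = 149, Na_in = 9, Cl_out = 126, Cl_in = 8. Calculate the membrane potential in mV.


Vm = (RT/F)*ln((PK*Ko + PNa*Nao + PCl*Cli)/(PK*Ki + PNa*Nai + PCl*Clo))
Numer = 16.788, Denom = 141.848
Vm = -57.03 mV


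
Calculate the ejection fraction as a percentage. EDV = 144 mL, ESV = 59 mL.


SV = EDV - ESV = 144 - 59 = 85 mL
EF = SV/EDV * 100 = 85/144 * 100
EF = 59.03%


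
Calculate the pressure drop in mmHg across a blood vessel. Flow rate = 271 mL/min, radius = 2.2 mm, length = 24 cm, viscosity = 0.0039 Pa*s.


dP = 8*mu*L*Q / (pi*r^4)
Q = 271 mL/min = 4.51667e-06 m^3/s
dP = 459.561 Pa = 459.561 / 133.322 mmHg = 3.447 mmHg


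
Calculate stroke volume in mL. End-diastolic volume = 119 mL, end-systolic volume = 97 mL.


SV = EDV - ESV
SV = 119 - 97
SV = 22 mL


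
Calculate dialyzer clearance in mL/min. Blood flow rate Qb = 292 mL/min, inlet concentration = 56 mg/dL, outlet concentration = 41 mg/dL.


K = Qb * (Cb_in - Cb_out) / Cb_in
K = 292 * (56 - 41) / 56
K = 78.21 mL/min


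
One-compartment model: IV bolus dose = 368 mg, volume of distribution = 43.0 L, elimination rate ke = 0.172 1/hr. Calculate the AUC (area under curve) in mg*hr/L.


C0 = Dose/Vd = 368/43.0 = 8.55814 mg/L
AUC = C0/ke = 8.55814/0.172
AUC = 49.76 mg*hr/L


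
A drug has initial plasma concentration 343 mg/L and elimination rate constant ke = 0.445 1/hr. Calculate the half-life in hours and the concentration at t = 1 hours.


t_half = ln(2) / ke = 0.693147 / 0.445 = 1.558 hr
C(t) = C0 * exp(-ke*t) = 343 * exp(-0.445*1)
C(1) = 219.8 mg/L


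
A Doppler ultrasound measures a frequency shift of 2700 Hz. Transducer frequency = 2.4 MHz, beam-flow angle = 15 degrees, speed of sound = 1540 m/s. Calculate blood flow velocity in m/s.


v = fd * c / (2 * f0 * cos(theta))
v = 2700 * 1540 / (2 * 2.4000e+06 * cos(15))
v = 0.8968 m/s


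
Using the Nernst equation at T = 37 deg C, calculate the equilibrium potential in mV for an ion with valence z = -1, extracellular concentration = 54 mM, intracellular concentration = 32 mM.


E = (RT/(zF)) * ln(C_out/C_in)
T = 37 + 273.15 = 310.15 K
E = (8.314 * 310.15 / (-1 * 96485)) * ln(54/32)
E = -13.98 mV
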